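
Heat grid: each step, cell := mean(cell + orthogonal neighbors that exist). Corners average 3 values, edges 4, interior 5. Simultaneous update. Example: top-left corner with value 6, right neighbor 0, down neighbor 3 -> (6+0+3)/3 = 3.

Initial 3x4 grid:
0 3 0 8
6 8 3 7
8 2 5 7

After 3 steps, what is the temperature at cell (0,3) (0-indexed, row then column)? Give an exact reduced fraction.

Step 1: cell (0,3) = 5
Step 2: cell (0,3) = 59/12
Step 3: cell (0,3) = 577/120
Full grid after step 3:
  2813/720 629/160 2027/480 577/120
  6637/1440 1061/240 2873/600 2977/576
  5407/1080 3653/720 917/180 11801/2160

Answer: 577/120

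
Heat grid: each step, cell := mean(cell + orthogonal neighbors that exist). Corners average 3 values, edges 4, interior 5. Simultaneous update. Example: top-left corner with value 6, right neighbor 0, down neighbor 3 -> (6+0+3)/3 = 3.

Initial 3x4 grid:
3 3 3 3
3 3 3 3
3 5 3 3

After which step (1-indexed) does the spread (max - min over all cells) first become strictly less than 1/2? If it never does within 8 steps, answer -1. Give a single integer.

Answer: 3

Derivation:
Step 1: max=11/3, min=3, spread=2/3
Step 2: max=211/60, min=3, spread=31/60
Step 3: max=1831/540, min=3, spread=211/540
  -> spread < 1/2 first at step 3
Step 4: max=178897/54000, min=2747/900, spread=14077/54000
Step 5: max=1598407/486000, min=165683/54000, spread=5363/24300
Step 6: max=47480809/14580000, min=92869/30000, spread=93859/583200
Step 7: max=2834674481/874800000, min=151136467/48600000, spread=4568723/34992000
Step 8: max=169244435629/52488000000, min=4555618889/1458000000, spread=8387449/83980800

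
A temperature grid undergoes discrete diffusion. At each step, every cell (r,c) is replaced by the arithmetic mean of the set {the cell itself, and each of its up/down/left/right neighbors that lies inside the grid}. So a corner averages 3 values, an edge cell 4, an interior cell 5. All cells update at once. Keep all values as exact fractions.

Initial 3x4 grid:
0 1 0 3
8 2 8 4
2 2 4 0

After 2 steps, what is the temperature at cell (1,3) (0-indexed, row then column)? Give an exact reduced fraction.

Step 1: cell (1,3) = 15/4
Step 2: cell (1,3) = 247/80
Full grid after step 2:
  9/4 219/80 581/240 109/36
  71/20 281/100 361/100 247/80
  19/6 71/20 46/15 119/36

Answer: 247/80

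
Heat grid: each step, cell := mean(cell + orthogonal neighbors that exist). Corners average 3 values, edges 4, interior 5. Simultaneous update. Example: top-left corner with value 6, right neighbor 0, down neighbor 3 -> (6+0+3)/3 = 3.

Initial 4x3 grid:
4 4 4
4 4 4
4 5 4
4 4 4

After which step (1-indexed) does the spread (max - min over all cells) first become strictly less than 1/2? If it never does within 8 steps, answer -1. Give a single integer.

Step 1: max=17/4, min=4, spread=1/4
  -> spread < 1/2 first at step 1
Step 2: max=423/100, min=4, spread=23/100
Step 3: max=20011/4800, min=1613/400, spread=131/960
Step 4: max=179351/43200, min=29191/7200, spread=841/8640
Step 5: max=71662051/17280000, min=5853373/1440000, spread=56863/691200
Step 6: max=643614341/155520000, min=52829543/12960000, spread=386393/6220800
Step 7: max=257225723131/62208000000, min=21156358813/5184000000, spread=26795339/497664000
Step 8: max=15413735714129/3732480000000, min=1271246149667/311040000000, spread=254051069/5971968000

Answer: 1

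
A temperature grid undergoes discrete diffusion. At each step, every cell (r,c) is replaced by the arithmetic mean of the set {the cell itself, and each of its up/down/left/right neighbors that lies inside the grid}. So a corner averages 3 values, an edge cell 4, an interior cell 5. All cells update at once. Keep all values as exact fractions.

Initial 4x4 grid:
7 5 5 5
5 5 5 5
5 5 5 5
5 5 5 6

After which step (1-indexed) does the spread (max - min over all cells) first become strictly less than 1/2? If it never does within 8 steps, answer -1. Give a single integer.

Answer: 3

Derivation:
Step 1: max=17/3, min=5, spread=2/3
Step 2: max=50/9, min=5, spread=5/9
Step 3: max=581/108, min=485/96, spread=283/864
  -> spread < 1/2 first at step 3
Step 4: max=17243/3240, min=487/96, spread=3227/12960
Step 5: max=511553/97200, min=2200717/432000, spread=655667/3888000
Step 6: max=15264257/2916000, min=66227317/12960000, spread=14524427/116640000
Step 7: max=9114991/1749600, min=79551349/15552000, spread=13237139/139968000
Step 8: max=13633546583/2624400000, min=26857752383/5248800000, spread=409340783/5248800000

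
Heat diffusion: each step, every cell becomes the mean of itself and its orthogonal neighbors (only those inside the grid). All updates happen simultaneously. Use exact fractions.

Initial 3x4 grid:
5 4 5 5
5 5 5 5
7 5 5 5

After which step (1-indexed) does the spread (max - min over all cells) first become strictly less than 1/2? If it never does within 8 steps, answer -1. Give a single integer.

Answer: 3

Derivation:
Step 1: max=17/3, min=14/3, spread=1
Step 2: max=50/9, min=569/120, spread=293/360
Step 3: max=718/135, min=5833/1200, spread=4943/10800
  -> spread < 1/2 first at step 3
Step 4: max=340753/64800, min=53093/10800, spread=4439/12960
Step 5: max=20159117/3888000, min=1601561/324000, spread=188077/777600
Step 6: max=1202184583/233280000, min=48157067/9720000, spread=1856599/9331200
Step 7: max=71712749597/13996800000, min=725149657/145800000, spread=83935301/559872000
Step 8: max=4288249929223/839808000000, min=43615675613/8748000000, spread=809160563/6718464000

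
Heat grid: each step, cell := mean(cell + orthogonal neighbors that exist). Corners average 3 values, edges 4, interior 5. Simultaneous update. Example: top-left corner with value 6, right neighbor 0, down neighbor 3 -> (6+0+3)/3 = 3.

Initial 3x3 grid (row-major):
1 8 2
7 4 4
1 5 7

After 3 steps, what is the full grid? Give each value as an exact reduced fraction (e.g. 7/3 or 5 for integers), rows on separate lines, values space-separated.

Answer: 611/135 20869/4800 631/135
60857/14400 14117/3000 21619/4800
4843/1080 63557/14400 5203/1080

Derivation:
After step 1:
  16/3 15/4 14/3
  13/4 28/5 17/4
  13/3 17/4 16/3
After step 2:
  37/9 387/80 38/9
  1111/240 211/50 397/80
  71/18 1171/240 83/18
After step 3:
  611/135 20869/4800 631/135
  60857/14400 14117/3000 21619/4800
  4843/1080 63557/14400 5203/1080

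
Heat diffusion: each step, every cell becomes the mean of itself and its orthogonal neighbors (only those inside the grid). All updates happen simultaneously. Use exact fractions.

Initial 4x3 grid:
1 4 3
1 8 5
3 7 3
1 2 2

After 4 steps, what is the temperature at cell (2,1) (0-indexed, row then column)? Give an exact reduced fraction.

Answer: 650531/180000

Derivation:
Step 1: cell (2,1) = 23/5
Step 2: cell (2,1) = 397/100
Step 3: cell (2,1) = 22163/6000
Step 4: cell (2,1) = 650531/180000
Full grid after step 4:
  77147/21600 276659/72000 14737/3600
  254249/72000 231127/60000 36703/9000
  26841/8000 650531/180000 102979/27000
  68027/21600 714887/216000 28357/8100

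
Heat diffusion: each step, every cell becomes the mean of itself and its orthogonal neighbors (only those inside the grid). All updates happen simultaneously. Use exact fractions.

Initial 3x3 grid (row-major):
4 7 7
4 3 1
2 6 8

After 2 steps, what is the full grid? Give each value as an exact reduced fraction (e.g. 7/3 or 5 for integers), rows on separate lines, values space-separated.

Answer: 9/2 389/80 5
329/80 111/25 379/80
4 359/80 29/6

Derivation:
After step 1:
  5 21/4 5
  13/4 21/5 19/4
  4 19/4 5
After step 2:
  9/2 389/80 5
  329/80 111/25 379/80
  4 359/80 29/6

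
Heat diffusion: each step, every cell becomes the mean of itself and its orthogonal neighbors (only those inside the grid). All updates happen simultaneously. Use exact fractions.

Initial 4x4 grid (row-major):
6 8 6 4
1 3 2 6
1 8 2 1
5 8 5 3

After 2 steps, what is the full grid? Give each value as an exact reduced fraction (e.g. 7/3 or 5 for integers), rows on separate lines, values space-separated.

After step 1:
  5 23/4 5 16/3
  11/4 22/5 19/5 13/4
  15/4 22/5 18/5 3
  14/3 13/2 9/2 3
After step 2:
  9/2 403/80 1193/240 163/36
  159/40 211/50 401/100 923/240
  467/120 453/100 193/50 257/80
  179/36 301/60 22/5 7/2

Answer: 9/2 403/80 1193/240 163/36
159/40 211/50 401/100 923/240
467/120 453/100 193/50 257/80
179/36 301/60 22/5 7/2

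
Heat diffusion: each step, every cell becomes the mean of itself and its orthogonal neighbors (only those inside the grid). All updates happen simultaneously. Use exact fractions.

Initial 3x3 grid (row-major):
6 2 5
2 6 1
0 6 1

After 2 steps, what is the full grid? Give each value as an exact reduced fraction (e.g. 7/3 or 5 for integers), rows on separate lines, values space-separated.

Answer: 139/36 283/80 32/9
129/40 363/100 719/240
113/36 719/240 55/18

Derivation:
After step 1:
  10/3 19/4 8/3
  7/2 17/5 13/4
  8/3 13/4 8/3
After step 2:
  139/36 283/80 32/9
  129/40 363/100 719/240
  113/36 719/240 55/18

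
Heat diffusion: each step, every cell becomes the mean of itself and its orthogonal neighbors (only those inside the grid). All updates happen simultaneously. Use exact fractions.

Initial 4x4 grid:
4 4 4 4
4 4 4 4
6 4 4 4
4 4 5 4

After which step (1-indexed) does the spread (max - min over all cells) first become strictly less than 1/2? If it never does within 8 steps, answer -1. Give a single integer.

Answer: 3

Derivation:
Step 1: max=14/3, min=4, spread=2/3
Step 2: max=271/60, min=4, spread=31/60
Step 3: max=4817/1080, min=4, spread=497/1080
  -> spread < 1/2 first at step 3
Step 4: max=142403/32400, min=904/225, spread=12227/32400
Step 5: max=4241933/972000, min=54553/13500, spread=314117/972000
Step 6: max=126272081/29160000, min=2192231/540000, spread=7891607/29160000
Step 7: max=3767870237/874800000, min=9912169/2430000, spread=199489397/874800000
Step 8: max=112490370053/26244000000, min=5970152587/1458000000, spread=5027623487/26244000000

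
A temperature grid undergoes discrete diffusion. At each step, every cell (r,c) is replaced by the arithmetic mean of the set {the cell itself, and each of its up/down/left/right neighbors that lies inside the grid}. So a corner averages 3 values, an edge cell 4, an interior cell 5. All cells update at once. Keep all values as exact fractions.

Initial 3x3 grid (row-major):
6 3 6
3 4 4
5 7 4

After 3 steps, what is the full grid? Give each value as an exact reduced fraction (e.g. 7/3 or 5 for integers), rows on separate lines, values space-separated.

Answer: 351/80 64279/14400 9617/2160
3653/800 27173/6000 33227/7200
1687/360 5717/1200 1697/360

Derivation:
After step 1:
  4 19/4 13/3
  9/2 21/5 9/2
  5 5 5
After step 2:
  53/12 1037/240 163/36
  177/40 459/100 541/120
  29/6 24/5 29/6
After step 3:
  351/80 64279/14400 9617/2160
  3653/800 27173/6000 33227/7200
  1687/360 5717/1200 1697/360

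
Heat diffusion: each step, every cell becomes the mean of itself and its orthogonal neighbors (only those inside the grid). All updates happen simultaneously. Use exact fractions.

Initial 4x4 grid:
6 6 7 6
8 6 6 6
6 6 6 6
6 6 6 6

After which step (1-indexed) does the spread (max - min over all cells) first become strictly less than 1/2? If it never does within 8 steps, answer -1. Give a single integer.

Answer: 3

Derivation:
Step 1: max=20/3, min=6, spread=2/3
Step 2: max=391/60, min=6, spread=31/60
Step 3: max=6977/1080, min=6, spread=497/1080
  -> spread < 1/2 first at step 3
Step 4: max=207203/32400, min=1354/225, spread=12227/32400
Step 5: max=6185933/972000, min=81553/13500, spread=314117/972000
Step 6: max=184592081/29160000, min=3272231/540000, spread=7891607/29160000
Step 7: max=5517470237/874800000, min=14772169/2430000, spread=199489397/874800000
Step 8: max=164978370053/26244000000, min=8886152587/1458000000, spread=5027623487/26244000000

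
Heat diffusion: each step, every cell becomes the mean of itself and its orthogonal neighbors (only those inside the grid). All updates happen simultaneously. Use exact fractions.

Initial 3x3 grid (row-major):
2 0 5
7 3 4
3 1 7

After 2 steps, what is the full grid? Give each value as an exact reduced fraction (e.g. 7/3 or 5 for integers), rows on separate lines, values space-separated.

Answer: 37/12 23/8 41/12
161/48 7/2 59/16
131/36 85/24 49/12

Derivation:
After step 1:
  3 5/2 3
  15/4 3 19/4
  11/3 7/2 4
After step 2:
  37/12 23/8 41/12
  161/48 7/2 59/16
  131/36 85/24 49/12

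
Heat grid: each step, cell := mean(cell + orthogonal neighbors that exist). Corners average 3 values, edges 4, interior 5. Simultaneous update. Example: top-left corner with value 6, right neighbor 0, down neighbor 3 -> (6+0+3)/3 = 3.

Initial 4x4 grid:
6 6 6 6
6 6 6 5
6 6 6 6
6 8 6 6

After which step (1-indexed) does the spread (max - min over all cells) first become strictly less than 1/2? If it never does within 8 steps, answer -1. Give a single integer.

Step 1: max=20/3, min=17/3, spread=1
Step 2: max=391/60, min=689/120, spread=31/40
Step 3: max=3451/540, min=6269/1080, spread=211/360
Step 4: max=102241/16200, min=189359/32400, spread=5041/10800
  -> spread < 1/2 first at step 4
Step 5: max=3050377/486000, min=5710421/972000, spread=130111/324000
Step 6: max=45464537/7290000, min=34418161/5832000, spread=3255781/9720000
Step 7: max=2715757021/437400000, min=5184432989/874800000, spread=82360351/291600000
Step 8: max=20286236839/3280500000, min=156066161249/26244000000, spread=2074577821/8748000000

Answer: 4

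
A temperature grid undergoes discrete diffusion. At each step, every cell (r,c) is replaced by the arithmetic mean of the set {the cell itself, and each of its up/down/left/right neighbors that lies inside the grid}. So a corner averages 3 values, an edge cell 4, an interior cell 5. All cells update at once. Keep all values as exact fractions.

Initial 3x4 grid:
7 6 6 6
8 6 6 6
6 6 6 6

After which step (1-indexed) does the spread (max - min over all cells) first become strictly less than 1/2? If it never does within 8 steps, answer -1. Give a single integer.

Answer: 4

Derivation:
Step 1: max=7, min=6, spread=1
Step 2: max=1609/240, min=6, spread=169/240
Step 3: max=1187/180, min=6, spread=107/180
Step 4: max=31169/4800, min=9047/1500, spread=11093/24000
  -> spread < 1/2 first at step 4
Step 5: max=16711129/2592000, min=654241/108000, spread=201869/518400
Step 6: max=995659471/155520000, min=131497573/21600000, spread=244384727/777600000
Step 7: max=19822595863/3110400000, min=1188079243/194400000, spread=3614791/13824000
Step 8: max=3553877368751/559872000000, min=158963873921/25920000000, spread=601288460287/2799360000000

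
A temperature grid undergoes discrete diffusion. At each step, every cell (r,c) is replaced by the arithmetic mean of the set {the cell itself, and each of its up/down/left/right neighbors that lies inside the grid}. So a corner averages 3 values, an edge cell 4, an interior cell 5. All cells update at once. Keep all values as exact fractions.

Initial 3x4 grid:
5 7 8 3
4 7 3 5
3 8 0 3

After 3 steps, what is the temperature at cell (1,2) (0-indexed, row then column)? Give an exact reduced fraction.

Step 1: cell (1,2) = 23/5
Step 2: cell (1,2) = 453/100
Step 3: cell (1,2) = 4627/1000
Full grid after step 3:
  11963/2160 9971/1800 9221/1800 5113/1080
  75103/14400 30617/6000 4627/1000 9883/2400
  3521/720 1391/300 7321/1800 3983/1080

Answer: 4627/1000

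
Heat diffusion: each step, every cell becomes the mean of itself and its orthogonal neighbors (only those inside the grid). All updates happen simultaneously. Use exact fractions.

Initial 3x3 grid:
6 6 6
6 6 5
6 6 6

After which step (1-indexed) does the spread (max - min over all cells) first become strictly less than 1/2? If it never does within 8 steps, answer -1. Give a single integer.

Step 1: max=6, min=17/3, spread=1/3
  -> spread < 1/2 first at step 1
Step 2: max=6, min=1373/240, spread=67/240
Step 3: max=1193/200, min=12523/2160, spread=1807/10800
Step 4: max=32039/5400, min=5026037/864000, spread=33401/288000
Step 5: max=3196609/540000, min=45426067/7776000, spread=3025513/38880000
Step 6: max=170044051/28800000, min=18197473133/3110400000, spread=53531/995328
Step 7: max=45864883949/7776000000, min=1093711074151/186624000000, spread=450953/11943936
Step 8: max=5497711389481/933120000000, min=65675736439397/11197440000000, spread=3799043/143327232

Answer: 1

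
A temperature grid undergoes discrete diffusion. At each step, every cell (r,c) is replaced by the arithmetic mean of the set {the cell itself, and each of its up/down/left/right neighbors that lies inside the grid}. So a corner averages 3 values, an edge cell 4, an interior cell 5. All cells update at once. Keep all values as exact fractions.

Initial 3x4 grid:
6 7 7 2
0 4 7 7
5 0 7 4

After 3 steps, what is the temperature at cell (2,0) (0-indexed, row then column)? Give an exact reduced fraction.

Step 1: cell (2,0) = 5/3
Step 2: cell (2,0) = 113/36
Step 3: cell (2,0) = 7141/2160
Full grid after step 3:
  4663/1080 1457/288 7633/1440 12179/2160
  3821/960 43/10 6379/1200 3827/720
  7141/2160 149/36 1133/240 643/120

Answer: 7141/2160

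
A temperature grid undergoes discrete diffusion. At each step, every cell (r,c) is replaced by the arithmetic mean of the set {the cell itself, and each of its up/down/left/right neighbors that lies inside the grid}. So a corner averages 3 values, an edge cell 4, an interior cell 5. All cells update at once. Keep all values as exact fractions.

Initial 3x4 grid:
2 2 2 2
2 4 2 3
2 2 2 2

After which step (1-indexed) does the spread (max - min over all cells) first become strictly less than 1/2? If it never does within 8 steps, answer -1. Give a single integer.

Answer: 2

Derivation:
Step 1: max=13/5, min=2, spread=3/5
Step 2: max=5/2, min=79/36, spread=11/36
  -> spread < 1/2 first at step 2
Step 3: max=2843/1200, min=6493/2880, spread=1651/14400
Step 4: max=5621/2400, min=58943/25920, spread=8819/129600
Step 5: max=25043/10800, min=4740161/2073600, spread=13619/414720
Step 6: max=19995209/8640000, min=42807031/18662400, spread=9565511/466560000
Step 7: max=2874908779/1244160000, min=17144863049/7464960000, spread=836717/59719680
Step 8: max=25851850589/11197440000, min=154483913359/67184640000, spread=25087607/2687385600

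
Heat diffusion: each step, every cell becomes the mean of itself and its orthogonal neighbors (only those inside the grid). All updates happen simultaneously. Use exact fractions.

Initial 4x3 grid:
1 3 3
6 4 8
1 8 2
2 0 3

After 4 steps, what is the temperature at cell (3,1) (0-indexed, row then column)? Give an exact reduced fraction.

Step 1: cell (3,1) = 13/4
Step 2: cell (3,1) = 107/48
Step 3: cell (3,1) = 45941/14400
Step 4: cell (3,1) = 2635039/864000
Full grid after step 4:
  470071/129600 1156003/288000 522221/129600
  807281/216000 450307/120000 450953/108000
  232067/72000 1321271/360000 391163/108000
  134327/43200 2635039/864000 445031/129600

Answer: 2635039/864000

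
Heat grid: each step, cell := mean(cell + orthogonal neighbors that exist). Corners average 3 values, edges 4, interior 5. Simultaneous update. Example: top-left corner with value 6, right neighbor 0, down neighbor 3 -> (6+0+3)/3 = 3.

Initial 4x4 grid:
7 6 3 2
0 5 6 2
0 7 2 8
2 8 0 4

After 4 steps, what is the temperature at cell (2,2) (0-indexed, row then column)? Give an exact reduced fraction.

Answer: 15949/4000

Derivation:
Step 1: cell (2,2) = 23/5
Step 2: cell (2,2) = 201/50
Step 3: cell (2,2) = 8317/2000
Step 4: cell (2,2) = 15949/4000
Full grid after step 4:
  263333/64800 450763/108000 434707/108000 1279/324
  846761/216000 723863/180000 23023/5625 422437/108000
  793937/216000 44063/11250 15949/4000 145259/36000
  29251/8100 816647/216000 288013/72000 86057/21600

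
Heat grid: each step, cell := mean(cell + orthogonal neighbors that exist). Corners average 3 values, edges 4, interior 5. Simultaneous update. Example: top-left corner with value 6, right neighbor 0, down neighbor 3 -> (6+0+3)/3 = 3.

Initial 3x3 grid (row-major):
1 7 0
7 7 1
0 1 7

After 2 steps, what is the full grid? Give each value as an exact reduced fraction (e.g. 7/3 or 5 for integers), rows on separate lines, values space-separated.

Answer: 25/6 961/240 61/18
961/240 98/25 841/240
61/18 841/240 7/2

Derivation:
After step 1:
  5 15/4 8/3
  15/4 23/5 15/4
  8/3 15/4 3
After step 2:
  25/6 961/240 61/18
  961/240 98/25 841/240
  61/18 841/240 7/2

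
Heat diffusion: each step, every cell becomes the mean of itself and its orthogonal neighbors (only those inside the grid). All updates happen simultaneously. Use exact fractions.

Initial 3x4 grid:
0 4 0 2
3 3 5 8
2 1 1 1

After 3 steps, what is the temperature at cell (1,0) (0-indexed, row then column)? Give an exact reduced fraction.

Step 1: cell (1,0) = 2
Step 2: cell (1,0) = 143/60
Step 3: cell (1,0) = 7873/3600
Full grid after step 3:
  2491/1080 2197/900 10573/3600 3487/1080
  7873/3600 15143/6000 17323/6000 11753/3600
  523/240 1839/800 19871/7200 6659/2160

Answer: 7873/3600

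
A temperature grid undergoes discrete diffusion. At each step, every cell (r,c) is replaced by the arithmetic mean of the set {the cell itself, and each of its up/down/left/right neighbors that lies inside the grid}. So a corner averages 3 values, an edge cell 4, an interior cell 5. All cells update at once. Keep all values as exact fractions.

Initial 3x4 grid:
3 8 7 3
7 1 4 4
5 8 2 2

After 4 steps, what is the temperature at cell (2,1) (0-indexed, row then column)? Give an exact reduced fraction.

Step 1: cell (2,1) = 4
Step 2: cell (2,1) = 76/15
Step 3: cell (2,1) = 16121/3600
Step 4: cell (2,1) = 505157/108000
Full grid after step 4:
  36253/7200 39757/8000 967039/216000 556529/129600
  550937/108000 840517/180000 1571659/360000 3395771/864000
  157601/32400 505157/108000 435707/108000 496079/129600

Answer: 505157/108000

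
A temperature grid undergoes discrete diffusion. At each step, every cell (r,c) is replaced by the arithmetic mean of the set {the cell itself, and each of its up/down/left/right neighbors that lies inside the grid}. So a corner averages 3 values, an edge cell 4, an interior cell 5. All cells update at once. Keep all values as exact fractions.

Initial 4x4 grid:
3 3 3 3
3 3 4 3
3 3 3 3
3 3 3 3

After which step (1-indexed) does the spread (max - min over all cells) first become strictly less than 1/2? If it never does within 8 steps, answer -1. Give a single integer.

Answer: 1

Derivation:
Step 1: max=13/4, min=3, spread=1/4
  -> spread < 1/2 first at step 1
Step 2: max=161/50, min=3, spread=11/50
Step 3: max=7567/2400, min=3, spread=367/2400
Step 4: max=33971/10800, min=1813/600, spread=1337/10800
Step 5: max=1013669/324000, min=54469/18000, spread=33227/324000
Step 6: max=30374327/9720000, min=328049/108000, spread=849917/9720000
Step 7: max=908514347/291600000, min=4928533/1620000, spread=21378407/291600000
Step 8: max=27210462371/8748000000, min=1481688343/486000000, spread=540072197/8748000000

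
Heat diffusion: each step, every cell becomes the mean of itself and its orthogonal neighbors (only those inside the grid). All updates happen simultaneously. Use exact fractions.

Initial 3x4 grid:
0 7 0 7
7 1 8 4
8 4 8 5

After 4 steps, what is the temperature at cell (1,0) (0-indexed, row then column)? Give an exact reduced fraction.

Step 1: cell (1,0) = 4
Step 2: cell (1,0) = 51/10
Step 3: cell (1,0) = 901/200
Step 4: cell (1,0) = 57629/12000
Full grid after step 4:
  138713/32400 243223/54000 243193/54000 39497/8100
  57629/12000 35029/7500 457423/90000 1084277/216000
  162013/32400 570571/108000 564761/108000 88519/16200

Answer: 57629/12000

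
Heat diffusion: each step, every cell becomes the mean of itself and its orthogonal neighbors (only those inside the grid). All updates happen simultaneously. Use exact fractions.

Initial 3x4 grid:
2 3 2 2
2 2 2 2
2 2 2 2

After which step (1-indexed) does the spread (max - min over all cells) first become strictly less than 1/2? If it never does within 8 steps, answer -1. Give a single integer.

Step 1: max=7/3, min=2, spread=1/3
  -> spread < 1/2 first at step 1
Step 2: max=271/120, min=2, spread=31/120
Step 3: max=2371/1080, min=2, spread=211/1080
Step 4: max=232897/108000, min=3647/1800, spread=14077/108000
Step 5: max=2084407/972000, min=219683/108000, spread=5363/48600
Step 6: max=62060809/29160000, min=122869/60000, spread=93859/1166400
Step 7: max=3709474481/1749600000, min=199736467/97200000, spread=4568723/69984000
Step 8: max=221732435629/104976000000, min=6013618889/2916000000, spread=8387449/167961600

Answer: 1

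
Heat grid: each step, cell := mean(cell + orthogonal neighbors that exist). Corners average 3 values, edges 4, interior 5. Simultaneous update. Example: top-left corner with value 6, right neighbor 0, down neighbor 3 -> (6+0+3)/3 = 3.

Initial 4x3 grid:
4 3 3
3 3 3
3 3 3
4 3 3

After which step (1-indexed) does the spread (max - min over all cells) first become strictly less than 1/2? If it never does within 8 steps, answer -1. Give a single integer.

Answer: 1

Derivation:
Step 1: max=10/3, min=3, spread=1/3
  -> spread < 1/2 first at step 1
Step 2: max=59/18, min=3, spread=5/18
Step 3: max=1387/432, min=731/240, spread=89/540
Step 4: max=82607/25920, min=11051/3600, spread=15199/129600
Step 5: max=4926913/1555200, min=37063/12000, spread=617741/7776000
Step 6: max=122761393/38880000, min=40187131/12960000, spread=55/972
Step 7: max=7348643387/2332800000, min=2417993629/777600000, spread=7573/186624
Step 8: max=440156778133/139968000000, min=48453739237/15552000000, spread=32585/1119744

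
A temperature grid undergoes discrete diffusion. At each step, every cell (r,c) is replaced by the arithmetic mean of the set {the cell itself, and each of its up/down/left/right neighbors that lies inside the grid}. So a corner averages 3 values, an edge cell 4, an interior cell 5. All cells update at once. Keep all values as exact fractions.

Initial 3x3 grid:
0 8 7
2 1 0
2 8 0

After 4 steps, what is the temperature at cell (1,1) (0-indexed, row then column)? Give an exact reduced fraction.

Answer: 23033/7500

Derivation:
Step 1: cell (1,1) = 19/5
Step 2: cell (1,1) = 69/25
Step 3: cell (1,1) = 414/125
Step 4: cell (1,1) = 23033/7500
Full grid after step 4:
  410671/129600 184427/54000 9077/2700
  2702207/864000 23033/7500 44263/13500
  3901/1350 2631457/864000 385121/129600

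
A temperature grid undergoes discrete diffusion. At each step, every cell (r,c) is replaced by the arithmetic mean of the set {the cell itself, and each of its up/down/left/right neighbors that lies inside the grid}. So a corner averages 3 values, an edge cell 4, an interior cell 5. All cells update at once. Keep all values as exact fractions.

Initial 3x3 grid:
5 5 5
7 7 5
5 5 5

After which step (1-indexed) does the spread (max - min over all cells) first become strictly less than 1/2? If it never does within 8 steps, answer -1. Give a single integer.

Answer: 2

Derivation:
Step 1: max=6, min=5, spread=1
Step 2: max=347/60, min=213/40, spread=11/24
  -> spread < 1/2 first at step 2
Step 3: max=20599/3600, min=323/60, spread=1219/3600
Step 4: max=1220603/216000, min=260759/48000, spread=755/3456
Step 5: max=72905491/12960000, min=47280119/8640000, spread=6353/41472
Step 6: max=4353058127/777600000, min=2846277293/518400000, spread=53531/497664
Step 7: max=260520444319/46656000000, min=6345614173/1152000000, spread=450953/5971968
Step 8: max=15597149793443/2799360000000, min=10299166450837/1866240000000, spread=3799043/71663616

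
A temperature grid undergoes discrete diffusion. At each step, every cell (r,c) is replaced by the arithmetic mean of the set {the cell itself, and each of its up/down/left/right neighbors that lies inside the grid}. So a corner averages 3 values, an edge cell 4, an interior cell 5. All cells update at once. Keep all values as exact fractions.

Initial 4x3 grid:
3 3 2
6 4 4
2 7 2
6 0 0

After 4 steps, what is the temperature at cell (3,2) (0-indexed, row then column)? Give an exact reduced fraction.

Step 1: cell (3,2) = 2/3
Step 2: cell (3,2) = 43/18
Step 3: cell (3,2) = 523/216
Step 4: cell (3,2) = 371441/129600
Full grid after step 4:
  40183/10800 131221/36000 23947/7200
  23201/6000 208621/60000 241537/72000
  95807/27000 1232851/360000 637831/216000
  445091/129600 2587559/864000 371441/129600

Answer: 371441/129600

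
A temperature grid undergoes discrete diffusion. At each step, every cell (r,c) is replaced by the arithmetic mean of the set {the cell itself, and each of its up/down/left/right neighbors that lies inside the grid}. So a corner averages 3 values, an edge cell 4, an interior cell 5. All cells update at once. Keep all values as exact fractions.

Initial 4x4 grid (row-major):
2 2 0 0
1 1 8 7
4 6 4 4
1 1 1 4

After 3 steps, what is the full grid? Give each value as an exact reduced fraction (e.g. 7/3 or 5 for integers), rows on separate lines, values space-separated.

After step 1:
  5/3 5/4 5/2 7/3
  2 18/5 4 19/4
  3 16/5 23/5 19/4
  2 9/4 5/2 3
After step 2:
  59/36 541/240 121/48 115/36
  77/30 281/100 389/100 95/24
  51/20 333/100 381/100 171/40
  29/12 199/80 247/80 41/12
After step 3:
  4651/2160 16603/7200 21347/7200 1393/432
  8609/3600 17821/6000 20387/6000 6893/1800
  3259/1200 1199/400 7357/2000 773/200
  1789/720 6793/2400 7681/2400 2587/720

Answer: 4651/2160 16603/7200 21347/7200 1393/432
8609/3600 17821/6000 20387/6000 6893/1800
3259/1200 1199/400 7357/2000 773/200
1789/720 6793/2400 7681/2400 2587/720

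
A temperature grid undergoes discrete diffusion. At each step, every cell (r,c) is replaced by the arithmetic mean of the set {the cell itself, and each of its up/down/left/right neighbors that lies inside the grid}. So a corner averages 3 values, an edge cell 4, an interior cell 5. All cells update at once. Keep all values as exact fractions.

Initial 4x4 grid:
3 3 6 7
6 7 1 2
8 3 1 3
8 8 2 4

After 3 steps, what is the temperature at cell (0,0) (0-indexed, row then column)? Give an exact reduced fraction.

Answer: 683/144

Derivation:
Step 1: cell (0,0) = 4
Step 2: cell (0,0) = 59/12
Step 3: cell (0,0) = 683/144
Full grid after step 3:
  683/144 1367/300 1211/300 2893/720
  12661/2400 8793/2000 1551/400 8263/2400
  4511/800 1977/400 7023/2000 7631/2400
  1481/240 1009/200 2339/600 445/144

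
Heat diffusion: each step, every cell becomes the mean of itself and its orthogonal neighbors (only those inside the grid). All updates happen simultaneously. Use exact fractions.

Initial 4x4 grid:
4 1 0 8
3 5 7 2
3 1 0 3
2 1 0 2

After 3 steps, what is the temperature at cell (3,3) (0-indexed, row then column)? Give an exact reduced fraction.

Step 1: cell (3,3) = 5/3
Step 2: cell (3,3) = 25/18
Step 3: cell (3,3) = 1961/1080
Full grid after step 3:
  3287/1080 5473/1800 6251/1800 7553/2160
  10241/3600 8819/3000 17579/6000 24239/7200
  2831/1200 4359/2000 1393/600 3299/1440
  91/48 4057/2400 2207/1440 1961/1080

Answer: 1961/1080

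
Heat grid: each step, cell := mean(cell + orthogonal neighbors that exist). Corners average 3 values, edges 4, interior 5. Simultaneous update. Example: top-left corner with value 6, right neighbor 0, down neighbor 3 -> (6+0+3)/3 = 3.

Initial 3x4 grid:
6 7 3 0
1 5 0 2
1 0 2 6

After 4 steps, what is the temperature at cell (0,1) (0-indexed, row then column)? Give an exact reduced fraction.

Answer: 137321/43200

Derivation:
Step 1: cell (0,1) = 21/4
Step 2: cell (0,1) = 901/240
Step 3: cell (0,1) = 5111/1440
Step 4: cell (0,1) = 137321/43200
Full grid after step 4:
  17729/5184 137321/43200 123077/43200 32429/12960
  503659/172800 206279/72000 30439/12000 3911/1600
  13115/5184 6431/2700 25963/10800 7501/3240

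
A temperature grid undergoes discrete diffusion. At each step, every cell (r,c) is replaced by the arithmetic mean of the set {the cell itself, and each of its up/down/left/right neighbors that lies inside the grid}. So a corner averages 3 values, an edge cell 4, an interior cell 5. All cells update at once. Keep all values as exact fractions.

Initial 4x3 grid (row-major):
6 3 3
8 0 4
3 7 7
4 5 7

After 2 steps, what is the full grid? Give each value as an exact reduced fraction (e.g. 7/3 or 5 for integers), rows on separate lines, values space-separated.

After step 1:
  17/3 3 10/3
  17/4 22/5 7/2
  11/2 22/5 25/4
  4 23/4 19/3
After step 2:
  155/36 41/10 59/18
  1189/240 391/100 1049/240
  363/80 263/50 1229/240
  61/12 1229/240 55/9

Answer: 155/36 41/10 59/18
1189/240 391/100 1049/240
363/80 263/50 1229/240
61/12 1229/240 55/9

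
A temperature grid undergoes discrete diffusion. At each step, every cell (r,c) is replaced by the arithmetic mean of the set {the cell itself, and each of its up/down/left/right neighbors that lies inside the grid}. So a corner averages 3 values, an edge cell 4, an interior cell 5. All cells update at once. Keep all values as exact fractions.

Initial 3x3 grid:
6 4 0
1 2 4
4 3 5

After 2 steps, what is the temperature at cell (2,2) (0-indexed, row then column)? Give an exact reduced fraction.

Step 1: cell (2,2) = 4
Step 2: cell (2,2) = 41/12
Full grid after step 2:
  119/36 91/30 101/36
  743/240 153/50 733/240
  113/36 389/120 41/12

Answer: 41/12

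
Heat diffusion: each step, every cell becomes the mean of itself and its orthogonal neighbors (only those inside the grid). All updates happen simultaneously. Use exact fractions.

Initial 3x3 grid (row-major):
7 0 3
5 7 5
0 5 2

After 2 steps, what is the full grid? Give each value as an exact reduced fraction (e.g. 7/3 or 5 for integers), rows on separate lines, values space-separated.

Answer: 13/3 919/240 67/18
989/240 423/100 919/240
139/36 457/120 47/12

Derivation:
After step 1:
  4 17/4 8/3
  19/4 22/5 17/4
  10/3 7/2 4
After step 2:
  13/3 919/240 67/18
  989/240 423/100 919/240
  139/36 457/120 47/12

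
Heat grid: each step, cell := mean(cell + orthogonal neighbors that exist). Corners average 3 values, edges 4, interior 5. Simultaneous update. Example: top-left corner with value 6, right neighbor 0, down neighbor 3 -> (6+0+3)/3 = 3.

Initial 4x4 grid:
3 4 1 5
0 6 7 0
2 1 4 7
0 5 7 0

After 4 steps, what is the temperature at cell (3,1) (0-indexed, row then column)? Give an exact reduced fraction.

Step 1: cell (3,1) = 13/4
Step 2: cell (3,1) = 791/240
Step 3: cell (3,1) = 23339/7200
Step 4: cell (3,1) = 694841/216000
Full grid after step 4:
  191903/64800 710831/216000 27973/8000 79153/21600
  310603/108000 583757/180000 222547/60000 132811/36000
  299623/108000 588791/180000 665251/180000 427901/108000
  180509/64800 694841/216000 820177/216000 253969/64800

Answer: 694841/216000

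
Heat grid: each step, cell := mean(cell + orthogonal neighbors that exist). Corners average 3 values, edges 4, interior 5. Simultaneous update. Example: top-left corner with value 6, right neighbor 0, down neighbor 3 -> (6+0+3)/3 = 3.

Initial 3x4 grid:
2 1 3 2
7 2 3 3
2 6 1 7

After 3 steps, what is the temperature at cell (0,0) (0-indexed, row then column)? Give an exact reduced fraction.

Step 1: cell (0,0) = 10/3
Step 2: cell (0,0) = 103/36
Step 3: cell (0,0) = 3439/1080
Full grid after step 3:
  3439/1080 19577/7200 20437/7200 1501/540
  47569/14400 10063/3000 2227/750 47479/14400
  917/240 4117/1200 3239/900 7399/2160

Answer: 3439/1080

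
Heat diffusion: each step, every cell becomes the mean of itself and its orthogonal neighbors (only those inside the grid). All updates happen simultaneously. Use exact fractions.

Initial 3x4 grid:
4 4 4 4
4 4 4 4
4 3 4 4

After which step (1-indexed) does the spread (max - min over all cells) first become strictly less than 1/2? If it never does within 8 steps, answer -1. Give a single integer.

Answer: 1

Derivation:
Step 1: max=4, min=11/3, spread=1/3
  -> spread < 1/2 first at step 1
Step 2: max=4, min=449/120, spread=31/120
Step 3: max=4, min=4109/1080, spread=211/1080
Step 4: max=7153/1800, min=415103/108000, spread=14077/108000
Step 5: max=428317/108000, min=3747593/972000, spread=5363/48600
Step 6: max=237131/60000, min=112899191/29160000, spread=93859/1166400
Step 7: max=383463533/97200000, min=6788125519/1749600000, spread=4568723/69984000
Step 8: max=11482381111/2916000000, min=408123564371/104976000000, spread=8387449/167961600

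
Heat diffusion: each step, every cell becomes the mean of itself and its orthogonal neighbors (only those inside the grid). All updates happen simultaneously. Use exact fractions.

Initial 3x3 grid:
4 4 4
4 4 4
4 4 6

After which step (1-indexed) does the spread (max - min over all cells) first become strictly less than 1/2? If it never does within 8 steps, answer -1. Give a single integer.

Answer: 3

Derivation:
Step 1: max=14/3, min=4, spread=2/3
Step 2: max=41/9, min=4, spread=5/9
Step 3: max=473/108, min=4, spread=41/108
  -> spread < 1/2 first at step 3
Step 4: max=28051/6480, min=731/180, spread=347/1296
Step 5: max=1662137/388800, min=7357/1800, spread=2921/15552
Step 6: max=99140539/23328000, min=889483/216000, spread=24611/186624
Step 7: max=5917442033/1399680000, min=20096741/4860000, spread=207329/2239488
Step 8: max=353953152451/83980800000, min=1075601599/259200000, spread=1746635/26873856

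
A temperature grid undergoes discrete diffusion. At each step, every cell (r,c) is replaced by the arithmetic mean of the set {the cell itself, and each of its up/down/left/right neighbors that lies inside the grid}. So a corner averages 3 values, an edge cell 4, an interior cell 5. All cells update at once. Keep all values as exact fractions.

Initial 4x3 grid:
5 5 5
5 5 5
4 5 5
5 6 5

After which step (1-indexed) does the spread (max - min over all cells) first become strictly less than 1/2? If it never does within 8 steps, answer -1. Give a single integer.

Answer: 2

Derivation:
Step 1: max=16/3, min=19/4, spread=7/12
Step 2: max=187/36, min=39/8, spread=23/72
  -> spread < 1/2 first at step 2
Step 3: max=2221/432, min=1177/240, spread=32/135
Step 4: max=26431/5184, min=10657/2160, spread=4271/25920
Step 5: max=7888513/1555200, min=320407/64800, spread=39749/311040
Step 6: max=471635147/93312000, min=9629959/1944000, spread=1879423/18662400
Step 7: max=28226803393/5598720000, min=289404883/58320000, spread=3551477/44789760
Step 8: max=1690523125187/335923200000, min=34778381869/6998400000, spread=846431819/13436928000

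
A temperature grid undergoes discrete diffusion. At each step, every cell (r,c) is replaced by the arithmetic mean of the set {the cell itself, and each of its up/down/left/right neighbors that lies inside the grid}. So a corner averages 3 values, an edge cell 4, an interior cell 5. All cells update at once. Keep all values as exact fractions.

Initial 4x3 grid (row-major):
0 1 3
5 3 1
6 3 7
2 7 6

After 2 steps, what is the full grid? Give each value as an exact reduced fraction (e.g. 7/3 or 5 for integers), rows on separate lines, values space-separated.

Answer: 29/12 481/240 83/36
121/40 331/100 721/240
177/40 411/100 1177/240
9/2 641/120 185/36

Derivation:
After step 1:
  2 7/4 5/3
  7/2 13/5 7/2
  4 26/5 17/4
  5 9/2 20/3
After step 2:
  29/12 481/240 83/36
  121/40 331/100 721/240
  177/40 411/100 1177/240
  9/2 641/120 185/36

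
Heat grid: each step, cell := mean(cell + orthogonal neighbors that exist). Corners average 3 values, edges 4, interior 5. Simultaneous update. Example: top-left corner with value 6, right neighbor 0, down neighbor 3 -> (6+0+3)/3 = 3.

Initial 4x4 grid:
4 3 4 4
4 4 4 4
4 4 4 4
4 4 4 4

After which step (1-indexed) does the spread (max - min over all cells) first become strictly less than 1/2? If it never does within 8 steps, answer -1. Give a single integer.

Answer: 1

Derivation:
Step 1: max=4, min=11/3, spread=1/3
  -> spread < 1/2 first at step 1
Step 2: max=4, min=449/120, spread=31/120
Step 3: max=4, min=4109/1080, spread=211/1080
Step 4: max=4, min=415157/108000, spread=16843/108000
Step 5: max=35921/9000, min=3749357/972000, spread=130111/972000
Step 6: max=2152841/540000, min=112997633/29160000, spread=3255781/29160000
Step 7: max=2148893/540000, min=3398846309/874800000, spread=82360351/874800000
Step 8: max=386293559/97200000, min=102224683109/26244000000, spread=2074577821/26244000000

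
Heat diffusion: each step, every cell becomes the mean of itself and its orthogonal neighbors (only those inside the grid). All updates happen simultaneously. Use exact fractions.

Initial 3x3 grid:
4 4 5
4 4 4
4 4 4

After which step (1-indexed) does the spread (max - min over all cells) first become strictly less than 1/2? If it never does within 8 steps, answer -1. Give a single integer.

Step 1: max=13/3, min=4, spread=1/3
  -> spread < 1/2 first at step 1
Step 2: max=77/18, min=4, spread=5/18
Step 3: max=905/216, min=4, spread=41/216
Step 4: max=53971/12960, min=1451/360, spread=347/2592
Step 5: max=3217337/777600, min=14557/3600, spread=2921/31104
Step 6: max=192452539/46656000, min=1753483/432000, spread=24611/373248
Step 7: max=11516162033/2799360000, min=39536741/9720000, spread=207329/4478976
Step 8: max=689876352451/167961600000, min=2112401599/518400000, spread=1746635/53747712

Answer: 1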